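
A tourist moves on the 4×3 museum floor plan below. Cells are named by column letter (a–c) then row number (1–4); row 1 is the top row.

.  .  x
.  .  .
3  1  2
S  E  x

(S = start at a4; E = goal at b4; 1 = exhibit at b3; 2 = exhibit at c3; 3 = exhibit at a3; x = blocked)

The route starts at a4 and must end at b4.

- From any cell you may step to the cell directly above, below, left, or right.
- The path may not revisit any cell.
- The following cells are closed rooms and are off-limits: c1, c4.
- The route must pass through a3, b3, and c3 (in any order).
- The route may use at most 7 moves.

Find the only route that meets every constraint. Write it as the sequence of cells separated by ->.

a4 -> a3 -> a2 -> b2 -> c2 -> c3 -> b3 -> b4

The budget equals the shortest possible length, so every move has to be on a shortest route through the required cells.
Route from a4: 2× up (reaching a2), 2× right (reaching c2), down to c3, left to b3, down to b4 — 7 moves in all.
Check: all required cells visited; 7 ≤ 7 moves.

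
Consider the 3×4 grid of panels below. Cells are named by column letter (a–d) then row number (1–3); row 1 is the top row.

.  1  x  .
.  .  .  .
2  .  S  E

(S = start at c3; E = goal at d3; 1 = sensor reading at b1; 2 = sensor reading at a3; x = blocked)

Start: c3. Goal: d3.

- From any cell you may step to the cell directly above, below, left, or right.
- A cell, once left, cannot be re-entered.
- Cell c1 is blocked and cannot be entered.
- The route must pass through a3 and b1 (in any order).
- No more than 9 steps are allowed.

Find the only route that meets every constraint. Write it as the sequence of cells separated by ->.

c3 -> b3 -> a3 -> a2 -> a1 -> b1 -> b2 -> c2 -> d2 -> d3

Any route must reach a3 and b1 and still end at d3 within 9 moves, so the order of the required stops is forced.
Route from c3: left 2 to a3, up 2 to a1, right 1 to b1, down 1 to b2, right 2 to d2, down 1 to d3 — 9 moves in all.
Check: all required cells visited; 9 ≤ 9 moves.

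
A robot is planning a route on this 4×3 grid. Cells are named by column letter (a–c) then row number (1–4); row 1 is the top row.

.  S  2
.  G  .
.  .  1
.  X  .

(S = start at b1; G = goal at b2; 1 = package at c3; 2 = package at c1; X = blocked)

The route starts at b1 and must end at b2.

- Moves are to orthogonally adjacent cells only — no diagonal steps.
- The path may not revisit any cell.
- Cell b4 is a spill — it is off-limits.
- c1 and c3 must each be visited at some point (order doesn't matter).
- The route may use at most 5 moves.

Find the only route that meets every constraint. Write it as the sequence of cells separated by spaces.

Any route must reach c1 and c3 and still end at b2 within 5 moves, so the order of the required stops is forced.
Route from b1: right to c1, 2× down (reaching c3), left to b3, up to b2 — 5 moves in all.
Check: all required cells visited; 5 ≤ 5 moves.

b1 c1 c2 c3 b3 b2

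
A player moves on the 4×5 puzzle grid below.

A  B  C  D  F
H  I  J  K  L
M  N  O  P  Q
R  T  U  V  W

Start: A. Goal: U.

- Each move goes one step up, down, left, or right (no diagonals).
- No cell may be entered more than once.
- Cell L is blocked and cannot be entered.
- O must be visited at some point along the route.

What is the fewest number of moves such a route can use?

5

Any route passes through O somewhere between A and U. Summing Manhattan distances along the two legs (A → O → U) gives a lower bound of 4 + 1 = 5 moves.
A route of 5 moves achieves this: A → H → M → N → O → U.
Since 5 matches the lower bound, it is optimal.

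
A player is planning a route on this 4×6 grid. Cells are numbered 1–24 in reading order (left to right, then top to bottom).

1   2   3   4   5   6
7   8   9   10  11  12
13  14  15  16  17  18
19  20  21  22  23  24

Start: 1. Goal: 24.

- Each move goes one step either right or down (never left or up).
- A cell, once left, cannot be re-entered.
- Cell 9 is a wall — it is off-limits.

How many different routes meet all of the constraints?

26

A right/down-only route from 1 to 24 makes exactly 3 down-moves and 5 right-moves in some order.
With no other constraints that would be C(8,3) = 56 routes.
Subtract routes through each blocked cell (inclusion–exclusion for overlaps): − through 9: 30 → 26.
That gives 26 routes.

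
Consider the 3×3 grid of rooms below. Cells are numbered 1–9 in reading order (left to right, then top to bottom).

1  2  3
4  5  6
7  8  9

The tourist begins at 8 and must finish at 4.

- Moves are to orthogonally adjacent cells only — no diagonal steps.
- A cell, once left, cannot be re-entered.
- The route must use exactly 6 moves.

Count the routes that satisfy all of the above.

4

Need simple routes of exactly 6 moves from 8 to 4 (Manhattan distance 2, so 2 moves are spent on a detour and 2 undoing it).
Enumerating: 8 5 6 3 2 1 4 | 8 9 6 3 2 5 4 | 8 9 6 3 2 1 4 | 8 9 6 5 2 1 4.
That gives 4 routes.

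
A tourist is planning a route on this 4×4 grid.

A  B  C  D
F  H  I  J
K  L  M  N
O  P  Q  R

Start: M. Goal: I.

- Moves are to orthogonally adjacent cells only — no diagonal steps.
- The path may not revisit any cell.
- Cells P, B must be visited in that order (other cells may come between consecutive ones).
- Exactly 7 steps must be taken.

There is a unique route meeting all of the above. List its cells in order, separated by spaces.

M Q P L H B C I

The waypoints must appear in the order P, B, with no cell reused.
Route from M: down to Q, left to P, 3× up (reaching B), right to C, down to I — 7 moves in all.
Check: order respected (P at step 2, B at step 5); 7 moves as required.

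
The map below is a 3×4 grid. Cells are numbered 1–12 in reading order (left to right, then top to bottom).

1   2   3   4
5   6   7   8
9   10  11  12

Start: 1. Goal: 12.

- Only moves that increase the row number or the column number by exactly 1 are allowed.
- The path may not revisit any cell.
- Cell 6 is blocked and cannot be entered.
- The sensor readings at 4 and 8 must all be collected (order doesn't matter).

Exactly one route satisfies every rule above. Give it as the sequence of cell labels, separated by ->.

Moves only go right or down, so the column and row indices never decrease.
Route from 1: 3× right (reaching 4), 2× down (reaching 12) — 5 moves in all.
Check: all required cells visited.

1 -> 2 -> 3 -> 4 -> 8 -> 12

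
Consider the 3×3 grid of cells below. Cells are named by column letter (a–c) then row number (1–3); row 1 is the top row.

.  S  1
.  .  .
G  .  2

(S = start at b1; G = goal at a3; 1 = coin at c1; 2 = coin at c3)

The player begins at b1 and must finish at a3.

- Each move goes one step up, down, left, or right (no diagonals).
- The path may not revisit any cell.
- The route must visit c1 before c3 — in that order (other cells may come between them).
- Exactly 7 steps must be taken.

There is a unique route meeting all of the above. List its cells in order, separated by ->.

b1 -> c1 -> c2 -> c3 -> b3 -> b2 -> a2 -> a3

The waypoints must appear in the order c1, c3, with no cell reused.
Route from b1: right 1 to c1, down 2 to c3, left 1 to b3, up 1 to b2, left 1 to a2, down 1 to a3 — 7 moves in all.
Check: order respected (1 at step 1, 2 at step 3); 7 moves as required.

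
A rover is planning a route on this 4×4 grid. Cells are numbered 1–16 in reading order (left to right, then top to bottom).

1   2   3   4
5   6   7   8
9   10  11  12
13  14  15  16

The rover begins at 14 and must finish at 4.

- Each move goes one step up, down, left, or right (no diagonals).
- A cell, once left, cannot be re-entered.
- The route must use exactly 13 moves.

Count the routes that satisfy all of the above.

Need simple routes of exactly 13 moves from 14 to 4 (Manhattan distance 5, so 4 moves are spent on a detour and 4 undoing it).
Branch systematically from the start, pruning whenever the remaining move budget drops below the Manhattan distance to 4 or differs from it in parity. Grouping the completions by first move — via 10: 5; via 13: 11; via 15: 11 — and summing: 5 + 11 + 11 = 27.
That gives 27 routes.

27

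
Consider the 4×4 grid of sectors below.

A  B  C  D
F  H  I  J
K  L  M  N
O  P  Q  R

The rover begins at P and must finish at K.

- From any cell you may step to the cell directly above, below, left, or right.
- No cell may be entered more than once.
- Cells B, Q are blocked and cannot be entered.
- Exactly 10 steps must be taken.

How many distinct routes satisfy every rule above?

1

Need simple routes of exactly 10 moves from P to K (Manhattan distance 2, so 4 moves are spent on a detour and 4 undoing it).
Enumerating: P L M N J D C I H F K.
That gives 1 route.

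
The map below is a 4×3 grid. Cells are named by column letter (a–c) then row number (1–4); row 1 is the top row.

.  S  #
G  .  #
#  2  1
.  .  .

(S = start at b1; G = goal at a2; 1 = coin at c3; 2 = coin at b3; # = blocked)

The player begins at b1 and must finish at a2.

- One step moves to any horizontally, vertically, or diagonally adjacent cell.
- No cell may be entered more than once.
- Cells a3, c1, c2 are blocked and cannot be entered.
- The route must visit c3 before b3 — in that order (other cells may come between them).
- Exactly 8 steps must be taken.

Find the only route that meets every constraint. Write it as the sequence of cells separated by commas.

b1, a1, b2, c3, c4, b4, a4, b3, a2

The waypoints must appear in the order c3, b3, with no cell reused.
Route from b1: left 1 to a1, down-right 2 to c3, down 1 to c4, left 2 to a4, up-right 1 to b3, up-left 1 to a2 — 8 moves in all.
Check: order respected (1 at step 3, 2 at step 7); 8 moves as required.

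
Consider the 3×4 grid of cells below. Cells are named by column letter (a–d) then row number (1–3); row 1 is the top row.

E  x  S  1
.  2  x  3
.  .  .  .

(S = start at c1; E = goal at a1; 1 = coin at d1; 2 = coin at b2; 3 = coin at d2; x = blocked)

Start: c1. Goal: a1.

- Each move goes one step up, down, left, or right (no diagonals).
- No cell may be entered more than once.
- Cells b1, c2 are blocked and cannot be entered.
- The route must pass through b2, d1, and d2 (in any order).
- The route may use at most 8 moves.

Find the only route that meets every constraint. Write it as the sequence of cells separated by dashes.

The 8-move cap with required stops at b2, d1, d2 leaves no slack for detours.
Route from c1: right to d1, 2× down (reaching d3), 2× left (reaching b3), up to b2, left to a2, up to a1 — 8 moves in all.
Check: all required cells visited; 8 ≤ 8 moves.

c1 - d1 - d2 - d3 - c3 - b3 - b2 - a2 - a1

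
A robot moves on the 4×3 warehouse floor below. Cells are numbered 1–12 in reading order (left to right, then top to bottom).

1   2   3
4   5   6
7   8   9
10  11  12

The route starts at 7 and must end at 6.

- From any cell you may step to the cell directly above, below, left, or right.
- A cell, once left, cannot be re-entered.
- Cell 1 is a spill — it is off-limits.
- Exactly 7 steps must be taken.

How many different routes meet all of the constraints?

3

Need simple routes of exactly 7 moves from 7 to 6 (Manhattan distance 3, so 2 moves are spent on a detour and 2 undoing it).
Enumerating: 7 4 5 8 11 12 9 6 | 7 10 11 8 5 2 3 6 | 7 10 11 12 9 8 5 6.
That gives 3 routes.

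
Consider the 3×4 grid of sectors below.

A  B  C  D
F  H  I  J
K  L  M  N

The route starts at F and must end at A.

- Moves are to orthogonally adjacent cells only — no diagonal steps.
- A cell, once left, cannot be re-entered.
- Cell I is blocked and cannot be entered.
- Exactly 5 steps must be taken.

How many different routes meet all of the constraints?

Need simple routes of exactly 5 moves from F to A (Manhattan distance 1, so 2 moves are spent on a detour and 2 undoing it).
Enumerating: F K L H B A.
That gives 1 route.

1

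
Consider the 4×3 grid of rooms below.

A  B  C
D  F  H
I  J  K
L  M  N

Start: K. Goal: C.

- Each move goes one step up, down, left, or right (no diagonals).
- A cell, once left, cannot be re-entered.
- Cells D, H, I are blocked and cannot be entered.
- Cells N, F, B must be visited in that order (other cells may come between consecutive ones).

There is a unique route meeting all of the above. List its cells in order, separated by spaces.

K N M J F B C

The waypoints must appear in the order N, F, B, with no cell reused.
Route from K: down to N, left to M, 3× up (reaching B), right to C — 6 moves in all.
Check: order respected (N at step 1, F at step 4, B at step 5).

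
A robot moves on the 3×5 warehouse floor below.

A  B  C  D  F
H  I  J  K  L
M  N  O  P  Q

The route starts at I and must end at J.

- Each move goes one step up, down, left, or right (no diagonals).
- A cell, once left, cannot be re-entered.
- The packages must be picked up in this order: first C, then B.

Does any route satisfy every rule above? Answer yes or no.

no

Ignoring the required order, 28 revisit-free routes from I to J pass through all of C and B; the waypoint orders that occur are B → C (28) — never C → B.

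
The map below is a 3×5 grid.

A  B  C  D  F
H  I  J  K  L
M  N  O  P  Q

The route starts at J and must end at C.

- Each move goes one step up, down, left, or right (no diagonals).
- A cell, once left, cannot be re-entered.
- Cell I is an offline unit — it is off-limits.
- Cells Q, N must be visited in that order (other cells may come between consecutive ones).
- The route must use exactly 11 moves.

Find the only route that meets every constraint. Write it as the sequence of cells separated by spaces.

J K L Q P O N M H A B C

The waypoints must appear in the order Q, N, with no cell reused.
Route from J: 2× right (reaching L), down to Q, 4× left (reaching M), 2× up (reaching A), 2× right (reaching C) — 11 moves in all.
Check: order respected (Q at step 3, N at step 6); 11 moves as required.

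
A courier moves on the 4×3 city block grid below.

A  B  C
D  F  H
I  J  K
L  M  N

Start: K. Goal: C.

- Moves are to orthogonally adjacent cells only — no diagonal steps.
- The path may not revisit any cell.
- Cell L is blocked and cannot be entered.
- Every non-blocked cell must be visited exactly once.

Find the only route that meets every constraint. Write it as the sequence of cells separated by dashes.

K - N - M - J - I - D - A - B - F - H - C

Need to visit all 11 open cells exactly once, starting at K and ending at C.
Cell N has only two open neighbours (K and M), so the path must pass straight through it: one of those is the cell it's entered from and the other is where it exits.
Route from K: down 1 to N, left 1 to M, up 1 to J, left 1 to I, up 2 to A, right 1 to B, down 1 to F, right 1 to H, up 1 to C — 10 moves in all.
Check: all 11 open cells covered.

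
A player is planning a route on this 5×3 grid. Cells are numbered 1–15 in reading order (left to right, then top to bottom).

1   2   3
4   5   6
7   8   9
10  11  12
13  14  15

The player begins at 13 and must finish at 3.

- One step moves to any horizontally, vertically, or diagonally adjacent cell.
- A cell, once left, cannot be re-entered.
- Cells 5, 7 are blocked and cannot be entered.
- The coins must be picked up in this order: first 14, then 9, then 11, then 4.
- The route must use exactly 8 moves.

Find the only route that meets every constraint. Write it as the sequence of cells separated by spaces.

13 14 12 9 11 8 4 2 3

The waypoints must appear in the order 14, 9, 11, 4, with no cell reused.
Route from 13: right to 14, up-right to 12, up to 9, down-left to 11, up to 8, up-left to 4, up-right to 2, right to 3 — 8 moves in all.
Check: order respected (14 at step 1, 9 at step 3, 11 at step 4, 4 at step 6); 8 moves as required.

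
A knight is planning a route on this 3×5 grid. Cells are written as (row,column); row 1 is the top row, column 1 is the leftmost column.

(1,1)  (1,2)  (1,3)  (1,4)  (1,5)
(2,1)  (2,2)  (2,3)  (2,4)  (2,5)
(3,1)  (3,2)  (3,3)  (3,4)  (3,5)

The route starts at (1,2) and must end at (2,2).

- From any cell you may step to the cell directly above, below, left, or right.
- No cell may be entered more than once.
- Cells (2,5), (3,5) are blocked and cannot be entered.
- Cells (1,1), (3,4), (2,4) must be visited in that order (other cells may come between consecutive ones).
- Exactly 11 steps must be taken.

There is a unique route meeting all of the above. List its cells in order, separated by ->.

(1,2) -> (1,1) -> (2,1) -> (3,1) -> (3,2) -> (3,3) -> (3,4) -> (2,4) -> (1,4) -> (1,3) -> (2,3) -> (2,2)

The waypoints must appear in the order (1,1), (3,4), (2,4), with no cell reused.
Route from (1,2): left 1 to (1,1), down 2 to (3,1), right 3 to (3,4), up 2 to (1,4), left 1 to (1,3), down 1 to (2,3), left 1 to (2,2) — 11 moves in all.
Check: order respected ((1,1) at step 1, (3,4) at step 6, (2,4) at step 7); 11 moves as required.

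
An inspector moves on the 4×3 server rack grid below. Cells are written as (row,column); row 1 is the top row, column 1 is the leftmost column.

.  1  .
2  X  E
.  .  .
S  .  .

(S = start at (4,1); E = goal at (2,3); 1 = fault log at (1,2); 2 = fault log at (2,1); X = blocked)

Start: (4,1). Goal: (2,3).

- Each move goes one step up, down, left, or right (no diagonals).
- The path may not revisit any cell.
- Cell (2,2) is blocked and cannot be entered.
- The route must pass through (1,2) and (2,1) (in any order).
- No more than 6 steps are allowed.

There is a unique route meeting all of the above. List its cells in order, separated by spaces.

(4,1) (3,1) (2,1) (1,1) (1,2) (1,3) (2,3)

Any route must reach (1,2) and (2,1) and still end at (2,3) within 6 moves, so the order of the required stops is forced.
Route from (4,1): up 3 to (1,1), right 2 to (1,3), down 1 to (2,3) — 6 moves in all.
Check: all required cells visited; 6 ≤ 6 moves.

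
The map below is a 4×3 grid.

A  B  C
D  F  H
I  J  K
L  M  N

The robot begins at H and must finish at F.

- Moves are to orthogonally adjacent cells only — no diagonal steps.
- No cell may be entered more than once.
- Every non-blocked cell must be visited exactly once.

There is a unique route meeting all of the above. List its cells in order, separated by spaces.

Need to visit all 12 open cells exactly once, starting at H and ending at F.
Cell N has only two open neighbours (K and M), so the path must pass straight through it: one of those is the cell it's entered from and the other is where it exits.
Route from H: up to C, 2× left (reaching A), 3× down (reaching L), 2× right (reaching N), up to K, left to J, up to F — 11 moves in all.
Check: all 12 open cells covered.

H C B A D I L M N K J F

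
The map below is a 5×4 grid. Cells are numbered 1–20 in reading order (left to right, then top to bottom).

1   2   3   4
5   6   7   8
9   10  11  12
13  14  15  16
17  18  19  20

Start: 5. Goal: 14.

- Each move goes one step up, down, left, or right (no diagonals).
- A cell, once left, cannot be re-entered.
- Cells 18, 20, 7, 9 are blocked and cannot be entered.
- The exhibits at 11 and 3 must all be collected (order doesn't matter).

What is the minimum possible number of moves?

9

Any route passes through 11 and 3 in some order between 5 and 14. Summing Manhattan distances along each leg and taking the cheapest ordering (5 → 3 → 11 → 14) gives a lower bound of 3 + 2 + 2 = 7 moves.
That bound ignores the blocked cells. Measuring each leg by the fewest moves that actually steer around them (5→3: 3; 3→11: 4; 11→14: 2) raises the lower bound to 9.
A route of 9 moves exists: 5 → 1 → 2 → 3 → 4 → 8 → 12 → 11 → 15 → 14.
Since 9 matches that lower bound, it is optimal.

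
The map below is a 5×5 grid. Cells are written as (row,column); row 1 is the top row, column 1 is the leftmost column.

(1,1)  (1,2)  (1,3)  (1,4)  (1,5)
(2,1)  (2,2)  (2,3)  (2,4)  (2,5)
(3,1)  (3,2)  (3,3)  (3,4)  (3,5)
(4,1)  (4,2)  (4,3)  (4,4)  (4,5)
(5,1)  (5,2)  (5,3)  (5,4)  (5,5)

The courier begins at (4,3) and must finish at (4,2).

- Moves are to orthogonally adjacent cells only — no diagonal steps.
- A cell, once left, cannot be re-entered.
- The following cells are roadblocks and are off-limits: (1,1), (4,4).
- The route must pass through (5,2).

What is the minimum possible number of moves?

3

Any route passes through (5,2) somewhere between (4,3) and (4,2). Summing Manhattan distances along the two legs ((4,3) → (5,2) → (4,2)) gives a lower bound of 2 + 1 = 3 moves.
A route of 3 moves achieves this: (4,3) → (5,3) → (5,2) → (4,2).
Since 3 matches the lower bound, it is optimal.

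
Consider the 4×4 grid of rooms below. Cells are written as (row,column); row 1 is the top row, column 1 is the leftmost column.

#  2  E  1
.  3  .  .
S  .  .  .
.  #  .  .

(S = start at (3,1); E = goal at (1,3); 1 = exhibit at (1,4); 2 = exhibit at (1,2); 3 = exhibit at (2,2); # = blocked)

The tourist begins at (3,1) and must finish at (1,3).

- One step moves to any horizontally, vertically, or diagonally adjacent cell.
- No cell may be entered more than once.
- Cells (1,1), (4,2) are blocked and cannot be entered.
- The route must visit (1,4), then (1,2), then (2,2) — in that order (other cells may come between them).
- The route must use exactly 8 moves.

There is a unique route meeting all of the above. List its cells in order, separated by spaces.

(3,1) (3,2) (3,3) (2,4) (1,4) (2,3) (1,2) (2,2) (1,3)

The waypoints must appear in the order (1,4), (1,2), (2,2), with no cell reused.
Route from (3,1): right 2 to (3,3), up-right 1 to (2,4), up 1 to (1,4), down-left 1 to (2,3), up-left 1 to (1,2), down 1 to (2,2), up-right 1 to (1,3) — 8 moves in all.
Check: order respected (1 at step 4, 2 at step 6, 3 at step 7); 8 moves as required.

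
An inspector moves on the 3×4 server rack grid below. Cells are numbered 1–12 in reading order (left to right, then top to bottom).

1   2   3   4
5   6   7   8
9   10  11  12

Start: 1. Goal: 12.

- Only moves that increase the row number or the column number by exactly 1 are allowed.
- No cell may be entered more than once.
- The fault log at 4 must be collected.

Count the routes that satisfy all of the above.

A right/down-only route from 1 to 12 makes exactly 2 down-moves and 3 right-moves in some order.
With no other constraints that would be C(5,2) = 10 routes.
Split at 4 and multiply the segment counts: 1→4: 1; 4→12: 1; product = 1.
That gives 1 route.

1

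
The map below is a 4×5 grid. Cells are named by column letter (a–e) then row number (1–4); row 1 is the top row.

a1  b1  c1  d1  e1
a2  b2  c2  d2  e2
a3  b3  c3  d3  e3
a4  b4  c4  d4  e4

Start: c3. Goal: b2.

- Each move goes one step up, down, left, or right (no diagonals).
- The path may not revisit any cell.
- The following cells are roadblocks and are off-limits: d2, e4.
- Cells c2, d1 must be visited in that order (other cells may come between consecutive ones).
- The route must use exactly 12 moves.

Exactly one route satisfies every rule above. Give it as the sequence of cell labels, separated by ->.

c3 -> c2 -> c1 -> d1 -> e1 -> e2 -> e3 -> d3 -> d4 -> c4 -> b4 -> b3 -> b2

The waypoints must appear in the order c2, d1, with no cell reused.
Route from c3: 2× up (reaching c1), 2× right (reaching e1), 2× down (reaching e3), left to d3, down to d4, 2× left (reaching b4), 2× up (reaching b2) — 12 moves in all.
Check: order respected (c2 at step 1, d1 at step 3); 12 moves as required.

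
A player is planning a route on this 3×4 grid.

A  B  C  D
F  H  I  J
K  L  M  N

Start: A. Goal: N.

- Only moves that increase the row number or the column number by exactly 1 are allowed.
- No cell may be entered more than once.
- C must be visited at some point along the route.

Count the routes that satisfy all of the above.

3

A right/down-only route from A to N makes exactly 2 down-moves and 3 right-moves in some order.
With no other constraints that would be C(5,2) = 10 routes.
Split at C and multiply the segment counts: A→C: 1; C→N: 3; product = 3.
That gives 3 routes.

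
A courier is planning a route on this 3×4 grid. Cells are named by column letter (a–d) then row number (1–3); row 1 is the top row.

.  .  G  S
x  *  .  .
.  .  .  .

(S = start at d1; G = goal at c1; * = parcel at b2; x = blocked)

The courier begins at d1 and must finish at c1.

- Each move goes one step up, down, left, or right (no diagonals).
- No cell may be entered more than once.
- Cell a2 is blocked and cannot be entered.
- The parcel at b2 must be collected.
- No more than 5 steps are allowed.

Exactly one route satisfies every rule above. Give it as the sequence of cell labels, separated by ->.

The budget equals the shortest possible length, so every move has to be on a shortest route through the required cells.
Route from d1: down 1 to d2, left 2 to b2, up 1 to b1, right 1 to c1 — 5 moves in all.
Check: all required cells visited; 5 ≤ 5 moves.

d1 -> d2 -> c2 -> b2 -> b1 -> c1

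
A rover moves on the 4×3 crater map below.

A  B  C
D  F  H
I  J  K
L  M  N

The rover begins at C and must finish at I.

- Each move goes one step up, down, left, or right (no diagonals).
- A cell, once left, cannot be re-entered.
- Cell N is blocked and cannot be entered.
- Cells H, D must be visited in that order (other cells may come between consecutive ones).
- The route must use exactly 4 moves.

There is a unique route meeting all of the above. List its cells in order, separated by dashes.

C - H - F - D - I

The waypoints must appear in the order H, D, with no cell reused.
Route from C: down 1 to H, left 2 to D, down 1 to I — 4 moves in all.
Check: order respected (H at step 1, D at step 3); 4 moves as required.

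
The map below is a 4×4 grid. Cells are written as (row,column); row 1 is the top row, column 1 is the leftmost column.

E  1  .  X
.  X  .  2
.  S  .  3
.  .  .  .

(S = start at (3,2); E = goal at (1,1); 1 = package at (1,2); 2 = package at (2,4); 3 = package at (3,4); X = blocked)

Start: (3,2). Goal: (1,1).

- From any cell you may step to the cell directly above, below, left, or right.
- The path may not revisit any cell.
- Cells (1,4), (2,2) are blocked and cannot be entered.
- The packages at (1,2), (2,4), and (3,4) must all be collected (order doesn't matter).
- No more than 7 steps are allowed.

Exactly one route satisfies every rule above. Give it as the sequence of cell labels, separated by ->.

(3,2) -> (3,3) -> (3,4) -> (2,4) -> (2,3) -> (1,3) -> (1,2) -> (1,1)

The 7-move cap with required stops at (1,2), (2,4), (3,4) leaves no slack for detours.
Route from (3,2): 2× right (reaching (3,4)), up to (2,4), left to (2,3), up to (1,3), 2× left (reaching (1,1)) — 7 moves in all.
Check: all required cells visited; 7 ≤ 7 moves.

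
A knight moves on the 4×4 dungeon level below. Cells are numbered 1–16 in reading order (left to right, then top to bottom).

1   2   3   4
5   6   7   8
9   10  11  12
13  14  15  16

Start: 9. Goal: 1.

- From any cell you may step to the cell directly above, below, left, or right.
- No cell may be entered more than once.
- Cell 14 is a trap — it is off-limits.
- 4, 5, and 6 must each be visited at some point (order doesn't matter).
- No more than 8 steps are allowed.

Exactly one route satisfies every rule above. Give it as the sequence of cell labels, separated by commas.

9, 5, 6, 7, 8, 4, 3, 2, 1

The budget equals the shortest possible length, so every move has to be on a shortest route through the required cells.
Route from 9: up to 5, 3× right (reaching 8), up to 4, 3× left (reaching 1) — 8 moves in all.
Check: all required cells visited; 8 ≤ 8 moves.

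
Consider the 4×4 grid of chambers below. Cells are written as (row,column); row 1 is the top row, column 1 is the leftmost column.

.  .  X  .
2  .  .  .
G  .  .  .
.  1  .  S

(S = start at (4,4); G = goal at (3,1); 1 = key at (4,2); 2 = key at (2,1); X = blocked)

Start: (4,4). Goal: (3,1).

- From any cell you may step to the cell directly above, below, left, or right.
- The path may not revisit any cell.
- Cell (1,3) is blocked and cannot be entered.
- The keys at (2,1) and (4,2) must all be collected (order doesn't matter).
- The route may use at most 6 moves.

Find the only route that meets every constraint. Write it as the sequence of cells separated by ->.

Any route must reach (2,1) and (4,2) and still end at (3,1) within 6 moves, so the order of the required stops is forced.
Route from (4,4): 2× left (reaching (4,2)), 2× up (reaching (2,2)), left to (2,1), down to (3,1) — 6 moves in all.
Check: all required cells visited; 6 ≤ 6 moves.

(4,4) -> (4,3) -> (4,2) -> (3,2) -> (2,2) -> (2,1) -> (3,1)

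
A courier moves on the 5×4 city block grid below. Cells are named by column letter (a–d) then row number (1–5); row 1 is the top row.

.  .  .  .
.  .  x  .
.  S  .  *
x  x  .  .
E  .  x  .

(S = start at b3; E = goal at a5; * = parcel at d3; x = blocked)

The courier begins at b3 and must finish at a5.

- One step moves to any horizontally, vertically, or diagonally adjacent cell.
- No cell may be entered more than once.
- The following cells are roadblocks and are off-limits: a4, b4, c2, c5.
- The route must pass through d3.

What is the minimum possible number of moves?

5

Any route passes through d3 somewhere between b3 and a5. Summing Chebyshev distances along the two legs (b3 → d3 → a5) gives a lower bound of 2 + 3 = 5 moves.
A route of 5 moves achieves this: b3 → c3 → d3 → c4 → b5 → a5.
Since 5 matches the lower bound, it is optimal.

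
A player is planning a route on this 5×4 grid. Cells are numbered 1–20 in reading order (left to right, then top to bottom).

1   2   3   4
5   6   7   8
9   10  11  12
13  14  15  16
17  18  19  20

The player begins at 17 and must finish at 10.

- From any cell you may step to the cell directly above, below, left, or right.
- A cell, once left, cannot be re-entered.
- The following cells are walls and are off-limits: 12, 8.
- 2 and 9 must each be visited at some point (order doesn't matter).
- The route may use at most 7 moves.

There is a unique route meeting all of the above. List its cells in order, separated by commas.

17, 13, 9, 5, 1, 2, 6, 10

The 7-move cap with required stops at 2, 9 leaves no slack for detours.
Route from 17: 4× up (reaching 1), right to 2, 2× down (reaching 10) — 7 moves in all.
Check: all required cells visited; 7 ≤ 7 moves.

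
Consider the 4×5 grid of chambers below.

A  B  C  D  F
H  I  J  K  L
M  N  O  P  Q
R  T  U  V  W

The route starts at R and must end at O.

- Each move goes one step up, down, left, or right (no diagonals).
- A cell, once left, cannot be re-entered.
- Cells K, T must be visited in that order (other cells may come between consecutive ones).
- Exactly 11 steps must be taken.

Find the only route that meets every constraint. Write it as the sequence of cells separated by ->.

The waypoints must appear in the order K, T, with no cell reused.
Route from R: 2× up (reaching H), 3× right (reaching K), 2× down (reaching V), 2× left (reaching T), up to N, right to O — 11 moves in all.
Check: order respected (K at step 5, T at step 9); 11 moves as required.

R -> M -> H -> I -> J -> K -> P -> V -> U -> T -> N -> O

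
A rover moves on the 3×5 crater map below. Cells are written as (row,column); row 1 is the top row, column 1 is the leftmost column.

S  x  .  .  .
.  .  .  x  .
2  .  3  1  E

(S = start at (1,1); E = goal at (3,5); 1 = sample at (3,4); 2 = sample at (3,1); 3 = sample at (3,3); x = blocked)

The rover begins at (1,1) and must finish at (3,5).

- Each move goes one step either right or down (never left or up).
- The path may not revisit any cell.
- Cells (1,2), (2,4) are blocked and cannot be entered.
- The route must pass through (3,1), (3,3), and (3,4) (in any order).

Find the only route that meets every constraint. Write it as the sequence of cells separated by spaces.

(1,1) (2,1) (3,1) (3,2) (3,3) (3,4) (3,5)

Moves only go right or down, so the column and row indices never decrease.
Route from (1,1): down 2 to (3,1), right 4 to (3,5) — 6 moves in all.
Check: all required cells visited.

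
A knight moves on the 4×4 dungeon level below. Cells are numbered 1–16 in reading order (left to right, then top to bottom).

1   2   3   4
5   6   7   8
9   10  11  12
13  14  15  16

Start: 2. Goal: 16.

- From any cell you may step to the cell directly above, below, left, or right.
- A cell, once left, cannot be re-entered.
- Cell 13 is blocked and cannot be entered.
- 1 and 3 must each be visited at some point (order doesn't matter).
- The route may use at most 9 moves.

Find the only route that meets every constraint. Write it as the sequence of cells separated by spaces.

2 1 5 6 7 3 4 8 12 16

Any route must reach 1 and 3 and still end at 16 within 9 moves, so the order of the required stops is forced.
Route from 2: left to 1, down to 5, 2× right (reaching 7), up to 3, right to 4, 3× down (reaching 16) — 9 moves in all.
Check: all required cells visited; 9 ≤ 9 moves.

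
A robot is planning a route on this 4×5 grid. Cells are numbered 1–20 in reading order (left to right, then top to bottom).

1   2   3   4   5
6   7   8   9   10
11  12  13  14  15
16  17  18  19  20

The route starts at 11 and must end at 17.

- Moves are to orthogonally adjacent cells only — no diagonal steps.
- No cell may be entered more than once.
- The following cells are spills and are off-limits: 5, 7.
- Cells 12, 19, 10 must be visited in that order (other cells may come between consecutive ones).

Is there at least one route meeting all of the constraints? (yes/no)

Ignoring the required order, 11 revisit-free routes from 11 to 17 pass through all of 12, 19, and 10; the waypoint orders that occur are 10 → 19 → 12 (6); 12 → 10 → 19 (5) — never 12 → 19 → 10.

no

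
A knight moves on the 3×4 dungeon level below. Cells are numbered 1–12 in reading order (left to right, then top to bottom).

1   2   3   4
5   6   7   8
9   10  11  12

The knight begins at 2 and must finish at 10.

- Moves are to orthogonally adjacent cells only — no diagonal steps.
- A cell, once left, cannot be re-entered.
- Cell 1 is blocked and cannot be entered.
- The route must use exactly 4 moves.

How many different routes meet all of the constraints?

Need simple routes of exactly 4 moves from 2 to 10 (Manhattan distance 2, so 1 moves are spent on a detour and 1 undoing it).
Enumerating: 2 6 5 9 10 | 2 6 7 11 10 | 2 3 7 11 10 | 2 3 7 6 10.
That gives 4 routes.

4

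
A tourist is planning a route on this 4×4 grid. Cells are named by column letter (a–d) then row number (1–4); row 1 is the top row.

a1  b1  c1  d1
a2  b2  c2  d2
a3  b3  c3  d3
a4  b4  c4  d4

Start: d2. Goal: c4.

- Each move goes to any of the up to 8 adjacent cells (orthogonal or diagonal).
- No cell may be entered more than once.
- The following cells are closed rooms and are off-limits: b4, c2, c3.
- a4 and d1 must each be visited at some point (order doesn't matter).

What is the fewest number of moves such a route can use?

Any route passes through a4 and d1 in some order between d2 and c4. Summing Chebyshev distances along each leg and taking the cheapest ordering (d2 → d1 → a4 → c4) gives a lower bound of 1 + 3 + 2 = 6 moves.
That bound ignores the blocked cells. Measuring each leg by the fewest moves that actually steer around them (d2→d1: 1; d1→a4: 4; a4→c4: 2) raises the lower bound to 7.
A route of 7 moves exists: d2 → d1 → c1 → b2 → a3 → a4 → b3 → c4.
Since 7 matches that lower bound, it is optimal.

7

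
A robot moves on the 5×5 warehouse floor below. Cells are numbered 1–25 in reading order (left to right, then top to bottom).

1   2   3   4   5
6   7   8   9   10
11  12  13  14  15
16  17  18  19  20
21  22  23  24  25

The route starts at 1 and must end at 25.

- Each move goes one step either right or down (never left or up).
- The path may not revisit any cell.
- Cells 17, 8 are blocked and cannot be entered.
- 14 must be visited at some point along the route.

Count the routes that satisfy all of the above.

A right/down-only route from 1 to 25 makes exactly 4 down-moves and 4 right-moves in some order.
With no other constraints that would be C(8,4) = 70 routes.
Split at 14 and multiply the segment counts (each segment already excludes blocked cells): 1→14: 4; 14→25: 3; product = 12.
That gives 12 routes.

12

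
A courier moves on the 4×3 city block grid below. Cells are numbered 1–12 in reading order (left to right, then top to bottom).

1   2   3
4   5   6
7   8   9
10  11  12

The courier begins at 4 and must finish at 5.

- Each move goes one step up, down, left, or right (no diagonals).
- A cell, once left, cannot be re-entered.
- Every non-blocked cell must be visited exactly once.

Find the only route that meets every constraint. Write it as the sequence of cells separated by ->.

Need to visit all 12 open cells exactly once, starting at 4 and ending at 5.
Cell 3 has only two open neighbours (6 and 2), so the path must pass straight through it: one of those is the cell it's entered from and the other is where it exits.
Route from 4: up 1 to 1, right 2 to 3, down 3 to 12, left 2 to 10, up 1 to 7, right 1 to 8, up 1 to 5 — 11 moves in all.
Check: all 12 open cells covered.

4 -> 1 -> 2 -> 3 -> 6 -> 9 -> 12 -> 11 -> 10 -> 7 -> 8 -> 5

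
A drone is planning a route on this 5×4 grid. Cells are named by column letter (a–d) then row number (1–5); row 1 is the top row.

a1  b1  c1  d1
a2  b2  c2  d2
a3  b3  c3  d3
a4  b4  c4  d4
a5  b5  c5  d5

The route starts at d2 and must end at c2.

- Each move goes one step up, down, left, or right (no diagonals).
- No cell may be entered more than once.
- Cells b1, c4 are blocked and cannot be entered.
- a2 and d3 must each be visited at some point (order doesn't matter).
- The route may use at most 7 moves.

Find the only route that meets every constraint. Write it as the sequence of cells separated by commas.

Any route must reach a2 and d3 and still end at c2 within 7 moves, so the order of the required stops is forced.
Route from d2: down to d3, 3× left (reaching a3), up to a2, 2× right (reaching c2) — 7 moves in all.
Check: all required cells visited; 7 ≤ 7 moves.

d2, d3, c3, b3, a3, a2, b2, c2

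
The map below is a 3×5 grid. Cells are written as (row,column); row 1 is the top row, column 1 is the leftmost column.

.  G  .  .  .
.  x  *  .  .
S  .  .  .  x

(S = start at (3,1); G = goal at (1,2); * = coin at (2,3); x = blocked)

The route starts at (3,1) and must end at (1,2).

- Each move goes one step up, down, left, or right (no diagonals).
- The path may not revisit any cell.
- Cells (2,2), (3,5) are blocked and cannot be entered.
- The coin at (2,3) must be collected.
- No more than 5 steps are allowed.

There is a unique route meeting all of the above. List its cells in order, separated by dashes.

The budget equals the shortest possible length, so every move has to be on a shortest route through the required cells.
Route from (3,1): right 2 to (3,3), up 2 to (1,3), left 1 to (1,2) — 5 moves in all.
Check: all required cells visited; 5 ≤ 5 moves.

(3,1) - (3,2) - (3,3) - (2,3) - (1,3) - (1,2)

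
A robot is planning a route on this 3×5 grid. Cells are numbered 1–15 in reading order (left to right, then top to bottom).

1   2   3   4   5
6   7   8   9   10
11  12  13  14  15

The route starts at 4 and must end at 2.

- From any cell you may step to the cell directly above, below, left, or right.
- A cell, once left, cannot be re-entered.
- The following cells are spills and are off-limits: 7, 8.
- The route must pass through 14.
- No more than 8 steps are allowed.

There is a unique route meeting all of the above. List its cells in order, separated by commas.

4, 9, 14, 13, 12, 11, 6, 1, 2

The budget equals the shortest possible length, so every move has to be on a shortest route through the required cells.
Route from 4: down 2 to 14, left 3 to 11, up 2 to 1, right 1 to 2 — 8 moves in all.
Check: all required cells visited; 8 ≤ 8 moves.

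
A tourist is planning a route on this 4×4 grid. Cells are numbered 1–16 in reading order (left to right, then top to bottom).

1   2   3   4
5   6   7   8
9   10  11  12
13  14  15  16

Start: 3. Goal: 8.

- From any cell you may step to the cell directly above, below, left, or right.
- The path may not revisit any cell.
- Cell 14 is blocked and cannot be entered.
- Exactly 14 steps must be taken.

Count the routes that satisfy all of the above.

0

Need simple routes of exactly 14 moves from 3 to 8 (Manhattan distance 2, so 6 moves are spent on a detour and 6 undoing it).
No route satisfies every constraint, so the count is 0.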